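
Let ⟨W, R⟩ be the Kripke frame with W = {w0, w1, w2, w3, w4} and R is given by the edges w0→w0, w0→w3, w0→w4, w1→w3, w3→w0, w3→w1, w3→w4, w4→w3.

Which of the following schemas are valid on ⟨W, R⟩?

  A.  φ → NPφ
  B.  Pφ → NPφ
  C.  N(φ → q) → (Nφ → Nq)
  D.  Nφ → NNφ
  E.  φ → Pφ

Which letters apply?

R is not reflexive: not w1 R w1.
R is not symmetric: w0 R w4 but not w4 R w0.
R is not transitive: w0 R w3 and w3 R w1 but not w0 R w1.
R is not euclidean: w0 R w4 and w0 R w0 but not w4 R w0.
(A) φ → NPφ is axiom B; it is valid on a frame exactly when R is symmetric. R is not symmetric, so not valid.
(B) axiom 5: valid iff R is euclidean. R is not euclidean — not valid.
(C) this is just K, valid on every normal frame.
(D) Nφ → NNφ (axiom 4) characterises the transitive frames. R is not transitive — not valid.
(E) φ → Pφ is the dual of axiom T; it is valid on a frame exactly when R is reflexive. R is not reflexive, so not valid.

C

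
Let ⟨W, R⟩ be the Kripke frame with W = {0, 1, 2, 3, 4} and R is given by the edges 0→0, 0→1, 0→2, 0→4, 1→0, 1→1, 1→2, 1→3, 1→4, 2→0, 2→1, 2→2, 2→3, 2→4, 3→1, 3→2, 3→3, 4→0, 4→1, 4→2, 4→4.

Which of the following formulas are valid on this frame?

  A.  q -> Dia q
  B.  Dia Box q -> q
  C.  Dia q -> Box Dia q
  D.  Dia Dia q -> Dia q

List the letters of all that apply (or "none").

R is reflexive: each world relates to itself.
R is symmetric: every R-edge is matched by its reverse.
R is not transitive: 0 R 1 and 1 R 3 but not 0 R 3.
R is not euclidean: 1 R 0 and 1 R 3 but not 0 R 3.
(A) the dual of axiom T: valid iff R is reflexive. R is reflexive — valid.
(B) Dia Box q -> q (the dual of axiom B) characterises the symmetric frames. R is symmetric — valid.
(C) axiom 5: valid iff R is euclidean. R is not euclidean — not valid.
(D) Dia Dia q -> Dia q is the dual of axiom 4, which corresponds to transitivity. R is not transitive — not valid.

A, B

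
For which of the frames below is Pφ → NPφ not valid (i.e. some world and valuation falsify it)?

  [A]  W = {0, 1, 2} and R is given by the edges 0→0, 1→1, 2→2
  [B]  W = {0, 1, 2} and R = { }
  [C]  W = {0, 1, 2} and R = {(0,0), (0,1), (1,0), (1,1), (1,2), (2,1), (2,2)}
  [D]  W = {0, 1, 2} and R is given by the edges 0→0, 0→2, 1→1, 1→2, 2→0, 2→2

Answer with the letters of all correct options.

C, D

The schema Pφ → NPφ is axiom 5; it is valid on a frame iff R is euclidean.
(A) R is euclidean (any two R-successors of the same world are R-related), so the schema is valid here.
(B) R is euclidean (any two R-successors of the same world are R-related), so the schema is valid here.
(C) R is not euclidean (1 R 0 and 1 R 2 but not 0 R 2), so the schema fails here.
(D) R is not euclidean (1 R 2 and 1 R 1 but not 2 R 1), so the schema fails here.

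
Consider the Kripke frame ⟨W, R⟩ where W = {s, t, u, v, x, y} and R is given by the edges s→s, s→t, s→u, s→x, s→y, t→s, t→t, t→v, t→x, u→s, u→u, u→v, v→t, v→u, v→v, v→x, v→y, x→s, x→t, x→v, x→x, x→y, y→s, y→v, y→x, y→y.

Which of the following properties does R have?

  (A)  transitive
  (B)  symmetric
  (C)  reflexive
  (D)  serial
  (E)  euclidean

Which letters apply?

(A) not transitive: s R t and t R v but not s R v.
(B) symmetric: every R-edge is matched by its reverse.
(C) reflexive: each world relates to itself.
(D) serial: every world has an R-successor.
(E) not euclidean: s R t and s R u but not t R u.

B, C, D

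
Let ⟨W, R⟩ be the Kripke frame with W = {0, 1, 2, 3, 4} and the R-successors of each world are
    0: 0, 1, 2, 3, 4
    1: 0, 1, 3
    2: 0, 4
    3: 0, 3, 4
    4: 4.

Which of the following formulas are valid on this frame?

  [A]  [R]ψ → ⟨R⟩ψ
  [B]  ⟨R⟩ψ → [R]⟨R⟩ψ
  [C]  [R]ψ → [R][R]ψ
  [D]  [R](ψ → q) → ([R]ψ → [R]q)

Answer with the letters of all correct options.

R is not transitive: 1 R 0 and 0 R 2 but not 1 R 2.
R is not euclidean: 0 R 1 and 0 R 2 but not 1 R 2.
R is serial: every world has an R-successor.
(A) axiom D: valid iff R is serial. R is serial — valid.
(B) ⟨R⟩ψ → [R]⟨R⟩ψ (axiom 5) characterises the euclidean frames. R is not euclidean — not valid.
(C) [R]ψ → [R][R]ψ is axiom 4; it is valid on a frame exactly when R is transitive. R is not transitive, so not valid.
(D) [R](ψ → q) → ([R]ψ → [R]q) is the K axiom; it holds on all frames — valid.

A, D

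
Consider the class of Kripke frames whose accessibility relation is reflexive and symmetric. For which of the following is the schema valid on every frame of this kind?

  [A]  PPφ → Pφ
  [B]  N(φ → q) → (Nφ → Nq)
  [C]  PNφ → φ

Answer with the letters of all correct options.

Reflexive relations are serial.
(A) PPφ → Pφ is the dual of axiom 4; it is valid on a frame exactly when R is transitive. Such an R need not be transitive, so not valid.
(B) N(φ → q) → (Nφ → Nq) is axiom K, valid on every Kripke frame — valid.
(C) PNφ → φ is the dual of axiom B, which corresponds to symmetry. Every such R is symmetric — valid.

B, C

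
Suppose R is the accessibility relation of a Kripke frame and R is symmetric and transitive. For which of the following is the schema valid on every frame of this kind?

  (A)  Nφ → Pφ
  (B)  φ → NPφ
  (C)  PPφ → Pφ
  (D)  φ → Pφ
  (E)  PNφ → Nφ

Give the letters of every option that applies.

B, C, E

A symmetric transitive relation is euclidean (uRv and uRw give vRu by symmetry, then vRw by transitivity).
(A) Nφ → Pφ (axiom D) characterises the serial frames. Such an R need not be serial — not valid.
(B) axiom B: valid iff R is symmetric. Every such R is symmetric — valid.
(C) PPφ → Pφ is the dual of axiom 4, which corresponds to transitivity. Every such R is transitive — valid.
(D) φ → Pφ is the dual of axiom T; it is valid on a frame exactly when R is reflexive. Such an R need not be reflexive, so not valid.
(E) the dual of axiom 5: valid iff R is euclidean. Every such R is euclidean — valid.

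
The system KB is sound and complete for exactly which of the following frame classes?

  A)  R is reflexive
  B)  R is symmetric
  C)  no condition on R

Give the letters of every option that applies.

B

(A) this class determines T (= KT), not KB.
(B) KB is sound and complete for exactly this class.
(C) this class determines K, not KB.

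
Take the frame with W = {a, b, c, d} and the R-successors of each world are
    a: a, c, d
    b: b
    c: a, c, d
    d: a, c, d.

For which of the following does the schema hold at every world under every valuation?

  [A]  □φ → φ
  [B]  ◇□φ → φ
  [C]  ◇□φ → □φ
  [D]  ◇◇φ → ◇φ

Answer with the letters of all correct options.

A, B, C, D

R is reflexive: each world relates to itself.
R is symmetric: every R-edge is matched by its reverse.
R is transitive: R is closed under composition.
R is euclidean: any two R-successors of the same world are R-related.
(A) □φ → φ is axiom T, which corresponds to reflexivity. R is reflexive — valid.
(B) the dual of axiom B: valid iff R is symmetric. R is symmetric — valid.
(C) ◇□φ → □φ (the dual of axiom 5) characterises the euclidean frames. R is euclidean — valid.
(D) ◇◇φ → ◇φ is the dual of axiom 4; it is valid on a frame exactly when R is transitive. R is transitive, so valid.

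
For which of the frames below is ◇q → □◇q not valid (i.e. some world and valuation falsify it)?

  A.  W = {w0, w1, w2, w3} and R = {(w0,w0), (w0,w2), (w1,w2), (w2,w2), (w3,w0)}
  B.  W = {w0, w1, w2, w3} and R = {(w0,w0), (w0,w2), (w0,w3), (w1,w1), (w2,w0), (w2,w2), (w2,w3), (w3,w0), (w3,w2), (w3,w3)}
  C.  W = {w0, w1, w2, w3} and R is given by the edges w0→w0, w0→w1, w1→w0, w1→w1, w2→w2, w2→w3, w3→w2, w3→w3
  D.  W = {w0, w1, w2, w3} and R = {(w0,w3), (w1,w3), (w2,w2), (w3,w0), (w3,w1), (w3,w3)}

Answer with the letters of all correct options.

The schema ◇q → □◇q is axiom 5; it is valid on a frame iff R is euclidean.
(A) R is not euclidean (w0 R w2 and w0 R w0 but not w2 R w0), so the schema fails here.
(B) R is euclidean (any two R-successors of the same world are R-related), so the schema is valid here.
(C) R is euclidean (any two R-successors of the same world are R-related), so the schema is valid here.
(D) R is not euclidean (w3 R w0 and w3 R w1 but not w0 R w1), so the schema fails here.

A, D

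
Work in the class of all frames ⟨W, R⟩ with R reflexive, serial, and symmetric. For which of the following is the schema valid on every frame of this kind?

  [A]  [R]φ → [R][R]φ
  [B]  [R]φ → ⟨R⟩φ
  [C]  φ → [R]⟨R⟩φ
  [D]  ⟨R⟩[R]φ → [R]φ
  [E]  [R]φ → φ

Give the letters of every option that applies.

B, C, E

(A) [R]φ → [R][R]φ (axiom 4) characterises the transitive frames. Such an R need not be transitive — not valid.
(B) axiom D: valid iff R is serial. Every such R is serial — valid.
(C) φ → [R]⟨R⟩φ is axiom B; it is valid on a frame exactly when R is symmetric. Every such R is symmetric, so valid.
(D) ⟨R⟩[R]φ → [R]φ (the dual of axiom 5) characterises the euclidean frames. Such an R need not be euclidean — not valid.
(E) [R]φ → φ is axiom T, which corresponds to reflexivity. Every such R is reflexive — valid.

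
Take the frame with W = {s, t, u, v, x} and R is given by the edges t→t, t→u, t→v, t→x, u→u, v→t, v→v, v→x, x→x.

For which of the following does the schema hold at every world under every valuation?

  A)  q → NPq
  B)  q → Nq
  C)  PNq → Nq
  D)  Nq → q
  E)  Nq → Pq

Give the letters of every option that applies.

none

R is not reflexive: not s R s.
R is not symmetric: t R u but not u R t.
R is not euclidean: t R u and t R t but not u R t.
R is not serial: s has no R-successor.
R is not a subset of the identity: t R u with t ≠ u.
(A) q → NPq (axiom B) characterises the symmetric frames. R is not symmetric — not valid.
(B) q → Nq is equivalent to ◇p→p; it holds exactly when R ⊆ identity. Here R ⊄ identity — not valid.
(C) PNq → Nq (the dual of axiom 5) characterises the euclidean frames. R is not euclidean — not valid.
(D) axiom T: valid iff R is reflexive. R is not reflexive — not valid.
(E) axiom D: valid iff R is serial. R is not serial — not valid.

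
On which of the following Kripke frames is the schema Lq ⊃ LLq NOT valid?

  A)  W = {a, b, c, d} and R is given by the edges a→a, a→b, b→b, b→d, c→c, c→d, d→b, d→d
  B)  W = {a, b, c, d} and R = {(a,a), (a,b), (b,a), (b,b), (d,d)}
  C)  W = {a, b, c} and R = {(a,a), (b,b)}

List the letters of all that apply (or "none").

The schema Lq ⊃ LLq is axiom 4; it is valid on a frame iff R is transitive.
(A) R is not transitive (a R b and b R d but not a R d), so the schema fails here.
(B) R is transitive (R is closed under composition), so the schema is valid here.
(C) R is transitive (R is closed under composition), so the schema is valid here.

A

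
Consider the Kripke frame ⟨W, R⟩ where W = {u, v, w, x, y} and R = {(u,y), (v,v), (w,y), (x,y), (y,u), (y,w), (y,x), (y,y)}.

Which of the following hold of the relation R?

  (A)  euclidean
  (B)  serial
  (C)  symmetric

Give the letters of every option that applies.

B, C

(A) not euclidean: y R u and y R w but not u R w.
(B) serial: every world has an R-successor.
(C) symmetric: every R-edge is matched by its reverse.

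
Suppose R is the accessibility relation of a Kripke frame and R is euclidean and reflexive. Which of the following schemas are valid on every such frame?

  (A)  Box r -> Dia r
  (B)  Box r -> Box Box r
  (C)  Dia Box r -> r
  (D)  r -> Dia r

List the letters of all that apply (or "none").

A, B, C, D

A reflexive euclidean relation is also symmetric (from wRw and wRv the euclidean condition gives vRw) and hence transitive; it is an equivalence relation.
(A) Box r -> Dia r is axiom D, which corresponds to seriality. Every such R is serial — valid.
(B) Box r -> Box Box r (axiom 4) characterises the transitive frames. Every such R is transitive — valid.
(C) Dia Box r -> r is the dual of axiom B, which corresponds to symmetry. Every such R is symmetric — valid.
(D) r -> Dia r is the dual of axiom T; it is valid on a frame exactly when R is reflexive. Every such R is reflexive, so valid.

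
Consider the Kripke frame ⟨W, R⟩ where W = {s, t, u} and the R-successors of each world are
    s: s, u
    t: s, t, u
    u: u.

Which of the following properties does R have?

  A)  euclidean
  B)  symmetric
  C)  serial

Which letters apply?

(A) not euclidean: s R u and s R s but not u R s.
(B) not symmetric: s R u but not u R s.
(C) serial: every world has an R-successor.

C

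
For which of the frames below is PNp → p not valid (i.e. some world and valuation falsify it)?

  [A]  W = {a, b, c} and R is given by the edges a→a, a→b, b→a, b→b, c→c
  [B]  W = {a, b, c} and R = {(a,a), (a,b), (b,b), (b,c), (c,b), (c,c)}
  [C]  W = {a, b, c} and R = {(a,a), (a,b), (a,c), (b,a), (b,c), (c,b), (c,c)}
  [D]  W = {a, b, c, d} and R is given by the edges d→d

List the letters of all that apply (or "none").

B, C

The schema PNp → p is the dual of axiom B; it is valid on a frame iff R is symmetric.
(A) R is symmetric (every R-edge is matched by its reverse), so the schema is valid here.
(B) R is not symmetric (a R b but not b R a), so the schema fails here.
(C) R is not symmetric (a R c but not c R a), so the schema fails here.
(D) R is symmetric (every R-edge is matched by its reverse), so the schema is valid here.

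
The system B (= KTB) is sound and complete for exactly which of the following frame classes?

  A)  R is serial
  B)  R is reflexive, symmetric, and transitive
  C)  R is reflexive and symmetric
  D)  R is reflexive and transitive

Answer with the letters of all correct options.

(A) this class determines D, not B (= KTB).
(B) this class determines S5, not B (= KTB).
(C) B (= KTB) is sound and complete for exactly this class.
(D) this class determines S4, not B (= KTB).

C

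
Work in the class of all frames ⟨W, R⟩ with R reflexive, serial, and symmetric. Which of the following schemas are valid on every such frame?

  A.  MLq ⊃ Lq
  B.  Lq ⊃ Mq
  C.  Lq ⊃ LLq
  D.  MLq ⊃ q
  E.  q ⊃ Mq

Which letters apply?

(A) MLq ⊃ Lq is the dual of axiom 5; it is valid on a frame exactly when R is euclidean. Such an R need not be euclidean, so not valid.
(B) axiom D: valid iff R is serial. Every such R is serial — valid.
(C) Lq ⊃ LLq (axiom 4) characterises the transitive frames. Such an R need not be transitive — not valid.
(D) the dual of axiom B: valid iff R is symmetric. Every such R is symmetric — valid.
(E) q ⊃ Mq (the dual of axiom T) characterises the reflexive frames. Every such R is reflexive — valid.

B, D, E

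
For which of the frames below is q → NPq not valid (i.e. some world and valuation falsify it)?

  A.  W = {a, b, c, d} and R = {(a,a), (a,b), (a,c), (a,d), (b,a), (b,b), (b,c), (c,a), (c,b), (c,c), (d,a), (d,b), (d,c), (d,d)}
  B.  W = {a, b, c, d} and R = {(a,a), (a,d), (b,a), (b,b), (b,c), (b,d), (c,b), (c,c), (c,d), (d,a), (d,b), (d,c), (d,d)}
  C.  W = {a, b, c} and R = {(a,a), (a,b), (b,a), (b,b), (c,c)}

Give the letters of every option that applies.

The schema q → NPq is axiom B; it is valid on a frame iff R is symmetric.
(A) R is not symmetric (d R b but not b R d), so the schema fails here.
(B) R is not symmetric (b R a but not a R b), so the schema fails here.
(C) R is symmetric (every R-edge is matched by its reverse), so the schema is valid here.

A, B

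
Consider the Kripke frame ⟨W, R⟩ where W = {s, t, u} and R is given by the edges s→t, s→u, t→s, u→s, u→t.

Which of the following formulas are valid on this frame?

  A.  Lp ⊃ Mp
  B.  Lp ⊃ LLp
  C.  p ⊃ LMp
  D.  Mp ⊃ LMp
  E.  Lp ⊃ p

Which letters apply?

R is not reflexive: not s R s.
R is not symmetric: u R t but not t R u.
R is not transitive: s R t and t R s but not s R s.
R is not euclidean: s R t and s R u but not t R u.
R is serial: every world has an R-successor.
(A) axiom D: valid iff R is serial. R is serial — valid.
(B) axiom 4: valid iff R is transitive. R is not transitive — not valid.
(C) p ⊃ LMp is axiom B, which corresponds to symmetry. R is not symmetric — not valid.
(D) Mp ⊃ LMp is axiom 5; it is valid on a frame exactly when R is euclidean. R is not euclidean, so not valid.
(E) Lp ⊃ p is axiom T, which corresponds to reflexivity. R is not reflexive — not valid.

A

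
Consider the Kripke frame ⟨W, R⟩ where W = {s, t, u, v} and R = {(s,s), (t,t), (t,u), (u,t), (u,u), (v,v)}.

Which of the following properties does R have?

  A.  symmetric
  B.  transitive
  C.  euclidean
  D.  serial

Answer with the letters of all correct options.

(A) symmetric: every R-edge is matched by its reverse.
(B) transitive: R is closed under composition.
(C) euclidean: any two R-successors of the same world are R-related.
(D) serial: every world has an R-successor.

A, B, C, D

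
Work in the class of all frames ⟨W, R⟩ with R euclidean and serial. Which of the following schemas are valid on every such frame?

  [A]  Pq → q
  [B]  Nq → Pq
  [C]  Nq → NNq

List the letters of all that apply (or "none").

(A) Pq → q (the converse of T) corresponds to R being a subset of the identity. Such an R need not be a subset of the identity, so not valid.
(B) axiom D: valid iff R is serial. Every such R is serial — valid.
(C) Nq → NNq is axiom 4; it is valid on a frame exactly when R is transitive. Such an R need not be transitive, so not valid.

B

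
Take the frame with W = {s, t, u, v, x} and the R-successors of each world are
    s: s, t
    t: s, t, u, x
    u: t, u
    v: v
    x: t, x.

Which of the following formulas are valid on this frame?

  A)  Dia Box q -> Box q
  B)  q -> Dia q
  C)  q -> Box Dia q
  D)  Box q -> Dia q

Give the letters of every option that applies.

R is reflexive: each world relates to itself.
R is symmetric: every R-edge is matched by its reverse.
R is not euclidean: t R s and t R u but not s R u.
R is serial: every world has an R-successor.
(A) Dia Box q -> Box q is the dual of axiom 5, which corresponds to the euclidean property. R is not euclidean — not valid.
(B) q -> Dia q is the dual of axiom T, which corresponds to reflexivity. R is reflexive — valid.
(C) q -> Box Dia q (axiom B) characterises the symmetric frames. R is symmetric — valid.
(D) Box q -> Dia q is axiom D; it is valid on a frame exactly when R is serial. R is serial, so valid.

B, C, D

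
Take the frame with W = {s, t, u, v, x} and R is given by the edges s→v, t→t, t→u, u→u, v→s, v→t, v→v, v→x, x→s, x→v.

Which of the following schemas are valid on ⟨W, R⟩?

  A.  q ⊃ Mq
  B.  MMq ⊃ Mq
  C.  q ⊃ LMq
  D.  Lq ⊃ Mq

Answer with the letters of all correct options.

R is not reflexive: not s R s.
R is not symmetric: t R u but not u R t.
R is not transitive: s R v and v R s but not s R s.
R is serial: every world has an R-successor.
(A) q ⊃ Mq (the dual of axiom T) characterises the reflexive frames. R is not reflexive — not valid.
(B) the dual of axiom 4: valid iff R is transitive. R is not transitive — not valid.
(C) q ⊃ LMq (axiom B) characterises the symmetric frames. R is not symmetric — not valid.
(D) Lq ⊃ Mq (axiom D) characterises the serial frames. R is serial — valid.

D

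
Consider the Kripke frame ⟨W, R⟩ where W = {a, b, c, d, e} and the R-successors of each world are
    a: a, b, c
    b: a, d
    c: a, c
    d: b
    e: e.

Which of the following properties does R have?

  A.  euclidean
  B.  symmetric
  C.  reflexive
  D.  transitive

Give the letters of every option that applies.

(A) not euclidean: a R b and a R c but not b R c.
(B) symmetric: every R-edge is matched by its reverse.
(C) not reflexive: not b R b.
(D) not transitive: a R b and b R d but not a R d.

B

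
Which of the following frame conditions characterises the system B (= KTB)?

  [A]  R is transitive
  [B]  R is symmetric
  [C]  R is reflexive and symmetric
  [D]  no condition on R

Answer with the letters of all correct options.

C

(A) this class determines K4, not B (= KTB).
(B) this class determines KB, not B (= KTB).
(C) B (= KTB) is sound and complete for exactly this class.
(D) this class determines K, not B (= KTB).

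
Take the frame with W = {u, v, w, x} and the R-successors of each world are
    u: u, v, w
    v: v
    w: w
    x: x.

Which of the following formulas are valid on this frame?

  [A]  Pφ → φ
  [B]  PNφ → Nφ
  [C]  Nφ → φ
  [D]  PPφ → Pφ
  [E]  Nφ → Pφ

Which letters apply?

C, D, E

R is reflexive: each world relates to itself.
R is transitive: R is closed under composition.
R is not euclidean: u R v and u R u but not v R u.
R is serial: every world has an R-successor.
R is not a subset of the identity: u R v with u ≠ v.
(A) Pφ → φ is the converse of T; it holds exactly when R ⊆ identity. Here R ⊄ identity — not valid.
(B) the dual of axiom 5: valid iff R is euclidean. R is not euclidean — not valid.
(C) Nφ → φ (axiom T) characterises the reflexive frames. R is reflexive — valid.
(D) PPφ → Pφ (the dual of axiom 4) characterises the transitive frames. R is transitive — valid.
(E) Nφ → Pφ (axiom D) characterises the serial frames. R is serial — valid.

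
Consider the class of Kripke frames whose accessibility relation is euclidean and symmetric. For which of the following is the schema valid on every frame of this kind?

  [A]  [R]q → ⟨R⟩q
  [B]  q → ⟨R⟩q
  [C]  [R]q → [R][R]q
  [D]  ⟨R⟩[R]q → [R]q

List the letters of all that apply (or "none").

C, D

A symmetric euclidean relation is transitive (uRv and vRw give vRu by symmetry, then uRw by the euclidean condition, applied at v).
(A) [R]q → ⟨R⟩q is axiom D; it is valid on a frame exactly when R is serial. Such an R need not be serial, so not valid.
(B) q → ⟨R⟩q is the dual of axiom T, which corresponds to reflexivity. Such an R need not be reflexive — not valid.
(C) axiom 4: valid iff R is transitive. Every such R is transitive — valid.
(D) ⟨R⟩[R]q → [R]q is the dual of axiom 5; it is valid on a frame exactly when R is euclidean. Every such R is euclidean, so valid.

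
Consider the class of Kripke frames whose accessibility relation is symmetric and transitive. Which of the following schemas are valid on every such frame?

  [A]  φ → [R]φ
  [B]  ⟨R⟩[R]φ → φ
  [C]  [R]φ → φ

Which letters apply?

B

A symmetric transitive relation is euclidean (uRv and uRw give vRu by symmetry, then vRw by transitivity).
(A) φ → [R]φ is equivalent to ◇p→p; it holds exactly when R ⊆ identity. Such an R need not be a subset of the identity — not valid.
(B) ⟨R⟩[R]φ → φ is the dual of axiom B, which corresponds to symmetry. Every such R is symmetric — valid.
(C) [R]φ → φ is axiom T; it is valid on a frame exactly when R is reflexive. Such an R need not be reflexive, so not valid.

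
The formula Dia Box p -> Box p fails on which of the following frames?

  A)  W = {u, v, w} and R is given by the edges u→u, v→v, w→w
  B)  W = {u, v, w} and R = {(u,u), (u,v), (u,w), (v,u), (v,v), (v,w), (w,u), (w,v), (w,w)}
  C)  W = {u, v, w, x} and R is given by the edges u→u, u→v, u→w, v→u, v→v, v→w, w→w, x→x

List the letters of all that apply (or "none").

The schema Dia Box p -> Box p is the dual of axiom 5; it is valid on a frame iff R is euclidean.
(A) R is euclidean (any two R-successors of the same world are R-related), so the schema is valid here.
(B) R is euclidean (any two R-successors of the same world are R-related), so the schema is valid here.
(C) R is not euclidean (u R w and u R u but not w R u), so the schema fails here.

C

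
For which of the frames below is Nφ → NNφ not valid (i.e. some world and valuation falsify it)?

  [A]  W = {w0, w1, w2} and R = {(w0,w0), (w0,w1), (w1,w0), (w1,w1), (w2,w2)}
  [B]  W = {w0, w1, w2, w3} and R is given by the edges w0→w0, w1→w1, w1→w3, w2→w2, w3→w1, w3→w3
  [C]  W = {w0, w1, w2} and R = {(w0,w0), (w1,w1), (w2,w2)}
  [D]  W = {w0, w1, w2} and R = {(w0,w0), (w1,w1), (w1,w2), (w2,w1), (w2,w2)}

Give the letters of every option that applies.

none

The schema Nφ → NNφ is axiom 4; it is valid on a frame iff R is transitive.
(A) R is transitive (R is closed under composition), so the schema is valid here.
(B) R is transitive (R is closed under composition), so the schema is valid here.
(C) R is transitive (R is closed under composition), so the schema is valid here.
(D) R is transitive (R is closed under composition), so the schema is valid here.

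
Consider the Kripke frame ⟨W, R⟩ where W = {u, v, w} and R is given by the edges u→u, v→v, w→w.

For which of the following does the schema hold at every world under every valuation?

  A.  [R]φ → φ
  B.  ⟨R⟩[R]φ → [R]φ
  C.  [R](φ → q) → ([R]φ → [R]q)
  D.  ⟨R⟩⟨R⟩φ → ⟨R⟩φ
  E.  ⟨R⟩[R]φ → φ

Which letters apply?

A, B, C, D, E

R is reflexive: each world relates to itself.
R is symmetric: every R-edge is matched by its reverse.
R is transitive: R is closed under composition.
R is euclidean: any two R-successors of the same world are R-related.
(A) axiom T: valid iff R is reflexive. R is reflexive — valid.
(B) ⟨R⟩[R]φ → [R]φ is the dual of axiom 5, which corresponds to the euclidean property. R is euclidean — valid.
(C) [R](φ → q) → ([R]φ → [R]q) is axiom K, valid on every Kripke frame — valid.
(D) ⟨R⟩⟨R⟩φ → ⟨R⟩φ (the dual of axiom 4) characterises the transitive frames. R is transitive — valid.
(E) ⟨R⟩[R]φ → φ (the dual of axiom B) characterises the symmetric frames. R is symmetric — valid.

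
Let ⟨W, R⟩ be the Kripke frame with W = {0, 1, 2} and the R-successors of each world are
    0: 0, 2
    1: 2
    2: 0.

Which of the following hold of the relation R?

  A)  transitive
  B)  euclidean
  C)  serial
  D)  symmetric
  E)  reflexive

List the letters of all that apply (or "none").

(A) not transitive: 1 R 2 and 2 R 0 but not 1 R 0.
(B) not euclidean: 0 R 2 and 0 R 2 but not 2 R 2.
(C) serial: every world has an R-successor.
(D) not symmetric: 1 R 2 but not 2 R 1.
(E) not reflexive: not 1 R 1.

C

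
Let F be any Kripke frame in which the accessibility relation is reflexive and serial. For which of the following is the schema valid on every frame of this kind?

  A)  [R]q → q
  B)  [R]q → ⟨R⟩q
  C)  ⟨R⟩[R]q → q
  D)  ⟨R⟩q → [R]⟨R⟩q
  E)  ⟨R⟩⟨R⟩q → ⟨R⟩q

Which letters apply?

(A) [R]q → q is axiom T; it is valid on a frame exactly when R is reflexive. Every such R is reflexive, so valid.
(B) [R]q → ⟨R⟩q is axiom D, which corresponds to seriality. Every such R is serial — valid.
(C) ⟨R⟩[R]q → q (the dual of axiom B) characterises the symmetric frames. Such an R need not be symmetric — not valid.
(D) axiom 5: valid iff R is euclidean. Such an R need not be euclidean — not valid.
(E) ⟨R⟩⟨R⟩q → ⟨R⟩q (the dual of axiom 4) characterises the transitive frames. Such an R need not be transitive — not valid.

A, B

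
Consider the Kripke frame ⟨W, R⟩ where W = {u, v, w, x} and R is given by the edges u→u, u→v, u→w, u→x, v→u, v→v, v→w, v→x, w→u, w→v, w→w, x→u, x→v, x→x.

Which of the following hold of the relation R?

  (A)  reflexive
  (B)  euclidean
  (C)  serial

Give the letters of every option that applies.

A, C

(A) reflexive: each world relates to itself.
(B) not euclidean: u R w and u R x but not w R x.
(C) serial: every world has an R-successor.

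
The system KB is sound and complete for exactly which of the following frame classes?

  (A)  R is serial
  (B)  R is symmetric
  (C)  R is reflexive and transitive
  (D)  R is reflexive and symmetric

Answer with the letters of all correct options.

(A) this class determines D, not KB.
(B) KB is sound and complete for exactly this class.
(C) this class determines S4, not KB.
(D) this class determines B (= KTB), not KB.

B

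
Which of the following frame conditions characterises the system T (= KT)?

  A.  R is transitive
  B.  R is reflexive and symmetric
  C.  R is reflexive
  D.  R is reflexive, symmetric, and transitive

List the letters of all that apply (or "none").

C

(A) this class determines K4, not T (= KT).
(B) this class determines B (= KTB), not T (= KT).
(C) T (= KT) is sound and complete for exactly this class.
(D) this class determines S5, not T (= KT).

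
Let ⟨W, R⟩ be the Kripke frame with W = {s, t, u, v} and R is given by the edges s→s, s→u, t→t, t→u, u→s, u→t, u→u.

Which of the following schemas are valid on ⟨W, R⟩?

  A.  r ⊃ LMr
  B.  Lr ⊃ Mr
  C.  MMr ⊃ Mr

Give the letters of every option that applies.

A

R is symmetric: every R-edge is matched by its reverse.
R is not transitive: s R u and u R t but not s R t.
R is not serial: v has no R-successor.
(A) r ⊃ LMr is axiom B, which corresponds to symmetry. R is symmetric — valid.
(B) Lr ⊃ Mr is axiom D, which corresponds to seriality. R is not serial — not valid.
(C) MMr ⊃ Mr is the dual of axiom 4, which corresponds to transitivity. R is not transitive — not valid.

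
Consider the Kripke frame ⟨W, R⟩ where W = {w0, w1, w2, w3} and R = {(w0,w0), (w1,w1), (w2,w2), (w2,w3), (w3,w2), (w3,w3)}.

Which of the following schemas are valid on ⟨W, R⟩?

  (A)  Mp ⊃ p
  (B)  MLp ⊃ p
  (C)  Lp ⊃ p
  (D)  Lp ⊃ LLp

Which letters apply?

B, C, D

R is reflexive: each world relates to itself.
R is symmetric: every R-edge is matched by its reverse.
R is transitive: R is closed under composition.
R is not a subset of the identity: w2 R w3 with w2 ≠ w3.
(A) Mp ⊃ p is the converse of T; it holds exactly when R ⊆ identity. Here R ⊄ identity — not valid.
(B) MLp ⊃ p (the dual of axiom B) characterises the symmetric frames. R is symmetric — valid.
(C) Lp ⊃ p is axiom T; it is valid on a frame exactly when R is reflexive. R is reflexive, so valid.
(D) Lp ⊃ LLp is axiom 4, which corresponds to transitivity. R is transitive — valid.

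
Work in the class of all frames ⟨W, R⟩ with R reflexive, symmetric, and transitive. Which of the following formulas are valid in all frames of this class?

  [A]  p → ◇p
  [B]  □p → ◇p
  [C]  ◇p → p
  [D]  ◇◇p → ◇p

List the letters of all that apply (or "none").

A relation that is reflexive, symmetric, and transitive is also euclidean and serial.
(A) p → ◇p is the dual of axiom T; it is valid on a frame exactly when R is reflexive. Every such R is reflexive, so valid.
(B) □p → ◇p is axiom D, which corresponds to seriality. Every such R is serial — valid.
(C) ◇p → p is valid only on frames where every R-edge is a self-loop. Such an R need not be a subset of the identity — not valid.
(D) ◇◇p → ◇p (the dual of axiom 4) characterises the transitive frames. Every such R is transitive — valid.

A, B, D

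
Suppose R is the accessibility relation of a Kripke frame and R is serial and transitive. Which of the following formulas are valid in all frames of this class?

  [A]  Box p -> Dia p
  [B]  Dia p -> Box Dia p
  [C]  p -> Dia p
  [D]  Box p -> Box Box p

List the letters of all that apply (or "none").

A, D

(A) Box p -> Dia p is axiom D; it is valid on a frame exactly when R is serial. Every such R is serial, so valid.
(B) Dia p -> Box Dia p is axiom 5; it is valid on a frame exactly when R is euclidean. Such an R need not be euclidean, so not valid.
(C) p -> Dia p is the dual of axiom T, which corresponds to reflexivity. Such an R need not be reflexive — not valid.
(D) Box p -> Box Box p is axiom 4; it is valid on a frame exactly when R is transitive. Every such R is transitive, so valid.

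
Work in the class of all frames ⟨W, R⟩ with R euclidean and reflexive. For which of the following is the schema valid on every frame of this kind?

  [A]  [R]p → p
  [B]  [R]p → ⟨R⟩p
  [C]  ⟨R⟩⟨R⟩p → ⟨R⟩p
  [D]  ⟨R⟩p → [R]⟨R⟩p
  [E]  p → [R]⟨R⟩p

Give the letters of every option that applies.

A, B, C, D, E

A reflexive euclidean relation is also symmetric (from wRw and wRv the euclidean condition gives vRw) and hence transitive; it is an equivalence relation.
(A) [R]p → p is axiom T; it is valid on a frame exactly when R is reflexive. Every such R is reflexive, so valid.
(B) [R]p → ⟨R⟩p is axiom D; it is valid on a frame exactly when R is serial. Every such R is serial, so valid.
(C) ⟨R⟩⟨R⟩p → ⟨R⟩p is the dual of axiom 4, which corresponds to transitivity. Every such R is transitive — valid.
(D) axiom 5: valid iff R is euclidean. Every such R is euclidean — valid.
(E) p → [R]⟨R⟩p (axiom B) characterises the symmetric frames. Every such R is symmetric — valid.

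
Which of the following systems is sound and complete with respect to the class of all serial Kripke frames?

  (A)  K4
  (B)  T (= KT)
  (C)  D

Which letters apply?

(A) K4 is determined by the class of transitive frames.
(B) T (= KT) is determined by the class of reflexive frames.
(C) D is determined by exactly this class.

C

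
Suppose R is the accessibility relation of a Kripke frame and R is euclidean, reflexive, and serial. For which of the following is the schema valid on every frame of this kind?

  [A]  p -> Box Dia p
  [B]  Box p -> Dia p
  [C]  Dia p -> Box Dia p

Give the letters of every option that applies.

A relation that is euclidean, reflexive, and serial is also symmetric and transitive.
(A) p -> Box Dia p is axiom B; it is valid on a frame exactly when R is symmetric. Every such R is symmetric, so valid.
(B) Box p -> Dia p is axiom D; it is valid on a frame exactly when R is serial. Every such R is serial, so valid.
(C) Dia p -> Box Dia p is axiom 5; it is valid on a frame exactly when R is euclidean. Every such R is euclidean, so valid.

A, B, C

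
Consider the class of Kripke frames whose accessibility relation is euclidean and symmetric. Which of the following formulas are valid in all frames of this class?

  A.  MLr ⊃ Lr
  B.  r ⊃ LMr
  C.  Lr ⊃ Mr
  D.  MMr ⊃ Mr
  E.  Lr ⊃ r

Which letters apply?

A symmetric euclidean relation is transitive (uRv and vRw give vRu by symmetry, then uRw by the euclidean condition, applied at v).
(A) MLr ⊃ Lr is the dual of axiom 5; it is valid on a frame exactly when R is euclidean. Every such R is euclidean, so valid.
(B) r ⊃ LMr (axiom B) characterises the symmetric frames. Every such R is symmetric — valid.
(C) axiom D: valid iff R is serial. Such an R need not be serial — not valid.
(D) MMr ⊃ Mr (the dual of axiom 4) characterises the transitive frames. Every such R is transitive — valid.
(E) Lr ⊃ r (axiom T) characterises the reflexive frames. Such an R need not be reflexive — not valid.

A, B, D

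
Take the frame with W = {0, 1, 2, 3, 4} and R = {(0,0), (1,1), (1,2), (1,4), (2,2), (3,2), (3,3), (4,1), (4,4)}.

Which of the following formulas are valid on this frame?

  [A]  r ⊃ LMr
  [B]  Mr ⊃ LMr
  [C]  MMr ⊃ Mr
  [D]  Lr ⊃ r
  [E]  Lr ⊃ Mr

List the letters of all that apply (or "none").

D, E

R is reflexive: each world relates to itself.
R is not symmetric: 1 R 2 but not 2 R 1.
R is not transitive: 4 R 1 and 1 R 2 but not 4 R 2.
R is not euclidean: 1 R 2 and 1 R 1 but not 2 R 1.
R is serial: every world has an R-successor.
(A) axiom B: valid iff R is symmetric. R is not symmetric — not valid.
(B) Mr ⊃ LMr is axiom 5; it is valid on a frame exactly when R is euclidean. R is not euclidean, so not valid.
(C) the dual of axiom 4: valid iff R is transitive. R is not transitive — not valid.
(D) Lr ⊃ r is axiom T, which corresponds to reflexivity. R is reflexive — valid.
(E) axiom D: valid iff R is serial. R is serial — valid.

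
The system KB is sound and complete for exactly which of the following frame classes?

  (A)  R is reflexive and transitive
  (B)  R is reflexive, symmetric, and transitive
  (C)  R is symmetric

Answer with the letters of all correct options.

C

(A) this class determines S4, not KB.
(B) this class determines S5, not KB.
(C) KB is sound and complete for exactly this class.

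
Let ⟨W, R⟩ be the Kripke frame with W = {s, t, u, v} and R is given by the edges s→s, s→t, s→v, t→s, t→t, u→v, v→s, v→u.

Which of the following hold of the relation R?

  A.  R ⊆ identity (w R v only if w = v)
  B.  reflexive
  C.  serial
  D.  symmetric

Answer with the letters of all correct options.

C, D

(A) not ⊆ identity: s R t with s ≠ t.
(B) not reflexive: not u R u.
(C) serial: every world has an R-successor.
(D) symmetric: every R-edge is matched by its reverse.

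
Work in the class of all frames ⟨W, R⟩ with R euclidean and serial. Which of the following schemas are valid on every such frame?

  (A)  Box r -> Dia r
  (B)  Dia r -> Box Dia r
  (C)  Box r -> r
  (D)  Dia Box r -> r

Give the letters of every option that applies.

(A) Box r -> Dia r (axiom D) characterises the serial frames. Every such R is serial — valid.
(B) Dia r -> Box Dia r is axiom 5; it is valid on a frame exactly when R is euclidean. Every such R is euclidean, so valid.
(C) Box r -> r is axiom T, which corresponds to reflexivity. Such an R need not be reflexive — not valid.
(D) Dia Box r -> r is the dual of axiom B, which corresponds to symmetry. Such an R need not be symmetric — not valid.

A, B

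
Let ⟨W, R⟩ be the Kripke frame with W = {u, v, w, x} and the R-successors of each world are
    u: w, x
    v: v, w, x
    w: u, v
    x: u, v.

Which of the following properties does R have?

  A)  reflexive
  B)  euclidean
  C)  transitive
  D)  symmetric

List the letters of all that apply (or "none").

(A) not reflexive: not u R u.
(B) not euclidean: u R w and u R x but not w R x.
(C) not transitive: u R w and w R u but not u R u.
(D) symmetric: every R-edge is matched by its reverse.

D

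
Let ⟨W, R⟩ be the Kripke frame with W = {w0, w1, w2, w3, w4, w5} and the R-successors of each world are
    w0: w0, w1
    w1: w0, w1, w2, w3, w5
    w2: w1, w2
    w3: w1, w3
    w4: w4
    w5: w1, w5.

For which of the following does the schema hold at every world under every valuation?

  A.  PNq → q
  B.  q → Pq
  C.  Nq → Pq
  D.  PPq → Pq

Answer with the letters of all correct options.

A, B, C

R is reflexive: each world relates to itself.
R is symmetric: every R-edge is matched by its reverse.
R is not transitive: w0 R w1 and w1 R w2 but not w0 R w2.
R is serial: every world has an R-successor.
(A) PNq → q is the dual of axiom B, which corresponds to symmetry. R is symmetric — valid.
(B) q → Pq is the dual of axiom T, which corresponds to reflexivity. R is reflexive — valid.
(C) Nq → Pq is axiom D; it is valid on a frame exactly when R is serial. R is serial, so valid.
(D) the dual of axiom 4: valid iff R is transitive. R is not transitive — not valid.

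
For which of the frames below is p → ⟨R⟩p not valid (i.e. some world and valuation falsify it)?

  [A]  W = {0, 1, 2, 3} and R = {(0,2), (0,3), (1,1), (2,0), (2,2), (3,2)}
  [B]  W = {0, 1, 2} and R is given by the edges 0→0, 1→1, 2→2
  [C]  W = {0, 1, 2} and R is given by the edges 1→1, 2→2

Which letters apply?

A, C

The schema p → ⟨R⟩p is the dual of axiom T; it is valid on a frame iff R is reflexive.
(A) R is not reflexive (not 0 R 0), so the schema fails here.
(B) R is reflexive (each world relates to itself), so the schema is valid here.
(C) R is not reflexive (not 0 R 0), so the schema fails here.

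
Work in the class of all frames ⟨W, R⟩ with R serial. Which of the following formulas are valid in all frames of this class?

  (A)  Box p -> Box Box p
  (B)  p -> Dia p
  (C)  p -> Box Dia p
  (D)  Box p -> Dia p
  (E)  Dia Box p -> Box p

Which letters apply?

D

(A) Box p -> Box Box p (axiom 4) characterises the transitive frames. Such an R need not be transitive — not valid.
(B) the dual of axiom T: valid iff R is reflexive. Such an R need not be reflexive — not valid.
(C) p -> Box Dia p is axiom B; it is valid on a frame exactly when R is symmetric. Such an R need not be symmetric, so not valid.
(D) Box p -> Dia p (axiom D) characterises the serial frames. Every such R is serial — valid.
(E) Dia Box p -> Box p is the dual of axiom 5; it is valid on a frame exactly when R is euclidean. Such an R need not be euclidean, so not valid.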